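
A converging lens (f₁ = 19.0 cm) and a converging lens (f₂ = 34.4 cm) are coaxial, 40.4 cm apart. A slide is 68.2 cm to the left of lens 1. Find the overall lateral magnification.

m = -0.653

Lens 1: 1/d_i1 = 1/(19.0) − 1/(68.2) = 0.03797, so d_i1 = 26.34 cm; m₁ = −d_i1/d_o1 = -0.3862.
d_o2 = 40.4 − (26.34) = 14.06 cm.
Lens 2: 1/d_i2 = 1/(34.4) − 1/(14.06) = -0.04205, so d_i2 = -23.78 cm; m₂ = −d_i2/d_o2 = +1.691.
m = m₁·m₂ = (-0.3862)(+1.691) = -0.653.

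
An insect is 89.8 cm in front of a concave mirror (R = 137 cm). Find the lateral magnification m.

m = -3.22

f = R/2 = 137/2 = 68.50 cm.
1/d_i = 1/f − 1/d_o = 1/(68.50) − 1/(89.8) = 0.003463, so d_i = 288.8 cm.
m = −d_i/d_o = −(288.8)/(89.8) = -3.22.
The image is real, inverted and enlarged, in front of the mirror.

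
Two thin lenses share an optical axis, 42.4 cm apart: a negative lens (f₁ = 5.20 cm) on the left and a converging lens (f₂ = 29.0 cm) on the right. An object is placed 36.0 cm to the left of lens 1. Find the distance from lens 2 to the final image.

Lens 1 is diverging, so f₁ = −5.20 cm.
Lens 1: 1/d_i1 = 1/f₁ − 1/d_o1 = 1/(-5.20) − 1/(36.0) = -0.2201, so d_i1 = -4.544 cm.
The intermediate image is 4.544 cm to the left of lens 1 (virtual), which is 42.4 − (-4.544) = 46.94 cm to the left of lens 2, so d_o2 = +46.94 cm.
Lens 2: 1/d_i2 = 1/f₂ − 1/d_o2 = 1/(29.0) − 1/(46.94) = 0.01318, so d_i2 = 75.9 cm.
The final image is real, 75.9 cm to the right of lens 2 (overall magnification ≈ -0.20).

75.9 cm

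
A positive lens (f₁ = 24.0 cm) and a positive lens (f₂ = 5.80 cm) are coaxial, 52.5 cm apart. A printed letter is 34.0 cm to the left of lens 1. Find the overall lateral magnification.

Lens 1: 1/d_i1 = 1/(24.0) − 1/(34.0) = 0.01225, so d_i1 = 81.60 cm; m₁ = −d_i1/d_o1 = -2.400.
d_o2 = 52.5 − (81.60) = -29.10 cm (virtual object).
Lens 2: 1/d_i2 = 1/(5.80) − 1/(-29.10) = 0.2068, so d_i2 = 4.836 cm; m₂ = −d_i2/d_o2 = +0.1662.
m = m₁·m₂ = (-2.400)(+0.1662) = -0.399.

m = -0.399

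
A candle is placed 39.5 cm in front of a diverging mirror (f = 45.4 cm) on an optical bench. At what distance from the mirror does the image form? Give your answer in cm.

21.1 cm

For a diverging mirror, f = -45.4 cm.
Mirror equation: 1/s_i = 1/f − 1/s_o = 1/(-45.40) − 1/(39.5) = -0.02203 − 0.02532 = -0.04734, so s_i = -21.1 cm.
The image is virtual, upright and reduced, behind the mirror.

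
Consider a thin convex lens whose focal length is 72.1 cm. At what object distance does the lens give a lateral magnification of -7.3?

82.0 cm

m = −d_i/d_o ⇒ d_i = −m·d_o.
1/f = 1/d_o + 1/d_i = 1/d_o − 1/(m·d_o) = (1 − 1/m)/d_o, so d_o = f(1 − 1/m) = (72.10)(1 − 1/(-7.3)) = 82.0 cm.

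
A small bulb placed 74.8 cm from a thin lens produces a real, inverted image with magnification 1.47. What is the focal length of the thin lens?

m = −d_i/d_o ⇒ d_i = −m·d_o = −(-1.47)·(74.8) = 110.0 cm.
1/f = 1/d_o + 1/d_i = 1/(74.8) + 1/(110.0) = 0.02246, so f = 44.5 cm.
Since f is positive, the thin lens is converging.

f = 44.5 cm (converging)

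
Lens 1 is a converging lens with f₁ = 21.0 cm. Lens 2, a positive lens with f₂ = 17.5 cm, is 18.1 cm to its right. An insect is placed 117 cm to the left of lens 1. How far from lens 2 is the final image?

5.25 cm

Lens 1: 1/d_i1 = 1/f₁ − 1/d_o1 = 1/(21.0) − 1/(117) = 0.03907, so d_i1 = 25.59 cm.
The intermediate image is 25.59 cm to the right of lens 1, which lies 7.490 cm to the right of lens 2 — a virtual object — so d_o2 = −7.490 cm.
Lens 2: 1/d_i2 = 1/f₂ − 1/d_o2 = 1/(17.5) − 1/(-7.490) = 0.1907, so d_i2 = 5.25 cm.
The final image is real, 5.25 cm to the right of lens 2 (overall magnification ≈ -0.15).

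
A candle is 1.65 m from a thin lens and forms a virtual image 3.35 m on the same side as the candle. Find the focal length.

Virtual image ⇒ d_i = −3.35 m.
1/f = 1/d_o + 1/d_i = 1/(1.65) + 1/(-3.35) = 0.3076, so f = 3.25 m.
Since f is positive, the thin lens is converging.

f = 3.25 m (converging)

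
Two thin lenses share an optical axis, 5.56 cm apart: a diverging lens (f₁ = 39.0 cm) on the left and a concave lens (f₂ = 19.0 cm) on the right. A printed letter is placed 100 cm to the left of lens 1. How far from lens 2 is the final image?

Lens 1 is diverging, so f₁ = −39.0 cm.
Lens 1: 1/d_i1 = 1/f₁ − 1/d_o1 = 1/(-39.0) − 1/(100) = -0.03564, so d_i1 = -28.06 cm.
The intermediate image is 28.06 cm to the left of lens 1 (virtual), which is 5.56 − (-28.06) = 33.62 cm to the left of lens 2, so d_o2 = +33.62 cm.
Lens 2 is diverging, so f₂ = −19.0 cm.
Lens 2: 1/d_i2 = 1/f₂ − 1/d_o2 = 1/(-19.0) − 1/(33.62) = -0.08238, so d_i2 = -12.1 cm.
The final image is virtual, 12.1 cm to the left of lens 2 (overall magnification ≈ 0.10).

12.1 cm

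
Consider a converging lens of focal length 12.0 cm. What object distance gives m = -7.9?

13.5 cm

m = −d_i/d_o ⇒ d_i = −m·d_o.
1/f = 1/d_o + 1/d_i = 1/d_o − 1/(m·d_o) = (1 − 1/m)/d_o, so d_o = f(1 − 1/m) = (12.00)(1 − 1/(-7.9)) = 13.5 cm.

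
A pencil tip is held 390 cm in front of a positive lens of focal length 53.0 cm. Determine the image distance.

Thin-lens equation: 1/d_i = 1/f − 1/d_o = 1/(53.00) − 1/(390) = 0.01887 − 0.002564 = 0.01630, so d_i = 61.3 cm.
The image is real, inverted and reduced, on the far side of the lens.

61.3 cm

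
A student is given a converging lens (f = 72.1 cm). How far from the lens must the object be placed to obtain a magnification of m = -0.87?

m = −d_i/d_o ⇒ d_i = −m·d_o.
1/f = 1/d_o + 1/d_i = 1/d_o − 1/(m·d_o) = (1 − 1/m)/d_o, so d_o = f(1 − 1/m) = (72.10)(1 − 1/(-0.87)) = 155 cm.

155 cm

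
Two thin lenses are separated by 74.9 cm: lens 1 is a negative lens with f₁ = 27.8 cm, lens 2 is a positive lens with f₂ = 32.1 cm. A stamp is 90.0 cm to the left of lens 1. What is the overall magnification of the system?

f₁ = −27.8 cm (diverging).
Lens 1: 1/d_i1 = 1/(-27.8) − 1/(90.0) = -0.04708, so d_i1 = -21.24 cm; m₁ = −d_i1/d_o1 = +0.2360.
d_o2 = 74.9 − (-21.24) = 96.14 cm.
Lens 2: 1/d_i2 = 1/(32.1) − 1/(96.14) = 0.02075, so d_i2 = 48.19 cm; m₂ = −d_i2/d_o2 = -0.5012.
m = m₁·m₂ = (+0.2360)(-0.5012) = -0.118.

m = -0.118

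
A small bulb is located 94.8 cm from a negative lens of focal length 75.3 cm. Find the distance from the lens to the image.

42.0 cm

For a negative lens, f = -75.3 cm.
Lens equation: 1/d_i = 1/f − 1/d_o = 1/(-75.30) − 1/(94.8) = -0.01328 − 0.01055 = -0.02383, so d_i = -42.0 cm.
The image is virtual, upright and reduced, on the same side as the object.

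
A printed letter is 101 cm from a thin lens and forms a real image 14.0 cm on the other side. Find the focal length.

f = 12.3 cm (converging)

Real image ⇒ d_i = +14.0 cm.
1/f = 1/d_o + 1/d_i = 1/(101) + 1/(14.0) = 0.08133, so f = 12.3 cm.
Since f is positive, the thin lens is converging.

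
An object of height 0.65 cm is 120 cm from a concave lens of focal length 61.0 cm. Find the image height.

0.219 cm

For a concave lens, f = -61.0 cm.
1/d_i = 1/f − 1/d_o = 1/(-61.00) − 1/(120) = -0.02473, so d_i = -40.44 cm.
m = −d_i/d_o = +0.3370.
|h_i| = |m|·h_o = 0.3370 × 0.65 = 0.219 cm. The image is virtual, upright and reduced, on the same side as the object.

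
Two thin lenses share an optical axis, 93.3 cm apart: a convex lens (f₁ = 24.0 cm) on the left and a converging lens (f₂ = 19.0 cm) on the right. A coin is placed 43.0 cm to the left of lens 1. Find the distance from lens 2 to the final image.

Lens 1: 1/d_i1 = 1/f₁ − 1/d_o1 = 1/(24.0) − 1/(43.0) = 0.01841, so d_i1 = 54.32 cm.
The intermediate image is 54.32 cm to the right of lens 1, which is 93.3 − (54.32) = 38.98 cm to the left of lens 2, so d_o2 = +38.98 cm.
Lens 2: 1/d_i2 = 1/f₂ − 1/d_o2 = 1/(19.0) − 1/(38.98) = 0.02698, so d_i2 = 37.1 cm.
The final image is real, 37.1 cm to the right of lens 2 (overall magnification ≈ 1.2).

37.1 cm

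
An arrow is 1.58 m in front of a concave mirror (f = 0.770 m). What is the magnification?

m = -0.951

1/d_i = 1/f − 1/d_o = 1/(0.7700) − 1/(1.58) = 0.6658, so d_i = 1.502 m.
m = −d_i/d_o = −(1.502)/(1.58) = -0.951.
The image is real, inverted and reduced, in front of the mirror.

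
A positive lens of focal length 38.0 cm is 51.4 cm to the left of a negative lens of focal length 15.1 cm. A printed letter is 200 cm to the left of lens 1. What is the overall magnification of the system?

m = -0.181

Lens 1: 1/d_i1 = 1/(38.0) − 1/(200) = 0.02132, so d_i1 = 46.91 cm; m₁ = −d_i1/d_o1 = -0.2345.
d_o2 = 51.4 − (46.91) = 4.490 cm.
f₂ = −15.1 cm (diverging).
Lens 2: 1/d_i2 = 1/(-15.1) − 1/(4.490) = -0.2889, so d_i2 = -3.461 cm; m₂ = −d_i2/d_o2 = +0.7708.
m = m₁·m₂ = (-0.2345)(+0.7708) = -0.181.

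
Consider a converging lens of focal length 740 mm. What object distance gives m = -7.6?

837 mm

m = −d_i/d_o ⇒ d_i = −m·d_o.
1/f = 1/d_o + 1/d_i = 1/d_o − 1/(m·d_o) = (1 − 1/m)/d_o, so d_o = f(1 − 1/m) = (740.0)(1 − 1/(-7.6)) = 837 mm.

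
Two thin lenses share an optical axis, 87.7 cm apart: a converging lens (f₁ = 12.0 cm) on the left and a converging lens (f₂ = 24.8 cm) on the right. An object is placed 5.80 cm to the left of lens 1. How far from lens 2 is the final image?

Lens 1: 1/d_i1 = 1/f₁ − 1/d_o1 = 1/(12.0) − 1/(5.80) = -0.08908, so d_i1 = -11.23 cm.
The intermediate image is 11.23 cm to the left of lens 1 (virtual), which is 87.7 − (-11.23) = 98.93 cm to the left of lens 2, so d_o2 = +98.93 cm.
Lens 2: 1/d_i2 = 1/f₂ − 1/d_o2 = 1/(24.8) − 1/(98.93) = 0.03021, so d_i2 = 33.1 cm.
The final image is real, 33.1 cm to the right of lens 2 (overall magnification ≈ -0.65).

33.1 cm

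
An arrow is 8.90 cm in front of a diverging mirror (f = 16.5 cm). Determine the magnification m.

m = +0.650

For a diverging mirror, f = -16.5 cm.
1/d_i = 1/f − 1/d_o = 1/(-16.50) − 1/(8.90) = -0.1730, so d_i = -5.781 cm.
m = −d_i/d_o = −(-5.781)/(8.90) = +0.650.
The image is virtual, upright and reduced, behind the mirror.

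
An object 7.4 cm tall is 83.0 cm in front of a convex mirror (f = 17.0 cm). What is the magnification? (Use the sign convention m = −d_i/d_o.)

For a convex mirror, f = -17.0 cm.
1/d_i = 1/f − 1/d_o = 1/(-17.00) − 1/(83.0) = -0.07087, so d_i = -14.11 cm.
m = −d_i/d_o = −(-14.11)/(83.0) = +0.170.
The image is virtual, upright and reduced, behind the mirror.

m = +0.170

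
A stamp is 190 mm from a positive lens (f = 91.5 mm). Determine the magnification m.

m = -0.929

1/d_i = 1/f − 1/d_o = 1/(91.50) − 1/(190) = 0.005666, so d_i = 176.5 mm.
m = −d_i/d_o = −(176.5)/(190) = -0.929.
The image is real, inverted and reduced, on the far side of the lens.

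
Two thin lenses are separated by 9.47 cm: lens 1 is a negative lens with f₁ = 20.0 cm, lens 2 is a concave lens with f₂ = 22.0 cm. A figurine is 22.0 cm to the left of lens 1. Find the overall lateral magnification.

m = +0.250

f₁ = −20.0 cm (diverging).
Lens 1: 1/d_i1 = 1/(-20.0) − 1/(22.0) = -0.09545, so d_i1 = -10.48 cm; m₁ = −d_i1/d_o1 = +0.4764.
d_o2 = 9.47 − (-10.48) = 19.95 cm.
f₂ = −22.0 cm (diverging).
Lens 2: 1/d_i2 = 1/(-22.0) − 1/(19.95) = -0.09558, so d_i2 = -10.46 cm; m₂ = −d_i2/d_o2 = +0.5244.
m = m₁·m₂ = (+0.4764)(+0.5244) = +0.250.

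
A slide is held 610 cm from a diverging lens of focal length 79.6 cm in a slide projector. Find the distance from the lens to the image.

70.4 cm

For a diverging lens, f = -79.6 cm.
Lens equation: 1/s_i = 1/f − 1/s_o = 1/(-79.60) − 1/(610) = -0.01256 − 0.001639 = -0.01420, so s_i = -70.4 cm.
The image is virtual, upright and reduced, on the same side as the object.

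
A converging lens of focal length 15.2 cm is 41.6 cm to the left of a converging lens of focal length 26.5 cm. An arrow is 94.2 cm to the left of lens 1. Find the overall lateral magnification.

m = -1.69

Lens 1: 1/d_i1 = 1/(15.2) − 1/(94.2) = 0.05517, so d_i1 = 18.12 cm; m₁ = −d_i1/d_o1 = -0.1924.
d_o2 = 41.6 − (18.12) = 23.48 cm.
Lens 2: 1/d_i2 = 1/(26.5) − 1/(23.48) = -0.004854, so d_i2 = -206.0 cm; m₂ = −d_i2/d_o2 = +8.775.
m = m₁·m₂ = (-0.1924)(+8.775) = -1.69.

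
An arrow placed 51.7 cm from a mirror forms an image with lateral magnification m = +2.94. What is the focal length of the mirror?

f = 78.3 cm (concave)

m = −d_i/d_o ⇒ d_i = −m·d_o = −(+2.94)·(51.7) = -152.0 cm.
1/f = 1/d_o + 1/d_i = 1/(51.7) + 1/(-152.0) = 0.01276, so f = 78.3 cm.
Since f is positive, the mirror is concave.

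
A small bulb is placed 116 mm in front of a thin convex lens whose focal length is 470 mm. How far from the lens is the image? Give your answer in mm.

Lens equation: 1/q = 1/f − 1/p = 1/(470.0) − 1/(116) = 0.002128 − 0.008621 = -0.006493, so q = -154 mm.
The image is virtual, upright and enlarged, on the same side as the object.

154 mm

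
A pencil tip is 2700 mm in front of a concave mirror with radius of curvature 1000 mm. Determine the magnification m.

m = -0.227

f = R/2 = 1000/2 = 500.0 mm.
1/d_i = 1/f − 1/d_o = 1/(500.0) − 1/(2700) = 0.001630, so d_i = 613.6 mm.
m = −d_i/d_o = −(613.6)/(2700) = -0.227.
The image is real, inverted and reduced, in front of the mirror.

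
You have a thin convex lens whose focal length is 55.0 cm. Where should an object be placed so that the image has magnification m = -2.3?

78.9 cm

m = −d_i/d_o ⇒ d_i = −m·d_o.
1/f = 1/d_o + 1/d_i = 1/d_o − 1/(m·d_o) = (1 − 1/m)/d_o, so d_o = f(1 − 1/m) = (55.00)(1 − 1/(-2.3)) = 78.9 cm.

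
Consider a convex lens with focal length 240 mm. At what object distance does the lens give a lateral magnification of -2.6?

m = −d_i/d_o ⇒ d_i = −m·d_o.
1/f = 1/d_o + 1/d_i = 1/d_o − 1/(m·d_o) = (1 − 1/m)/d_o, so d_o = f(1 − 1/m) = (240.0)(1 − 1/(-2.6)) = 332 mm.

332 mm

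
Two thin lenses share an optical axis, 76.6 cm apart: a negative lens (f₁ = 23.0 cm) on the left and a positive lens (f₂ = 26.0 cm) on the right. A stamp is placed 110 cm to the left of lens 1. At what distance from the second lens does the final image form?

Lens 1 is diverging, so f₁ = −23.0 cm.
Lens 1: 1/d_i1 = 1/f₁ − 1/d_o1 = 1/(-23.0) − 1/(110) = -0.05257, so d_i1 = -19.02 cm.
The intermediate image is 19.02 cm to the left of lens 1 (virtual), which is 76.6 − (-19.02) = 95.62 cm to the left of lens 2, so d_o2 = +95.62 cm.
Lens 2: 1/d_i2 = 1/f₂ − 1/d_o2 = 1/(26.0) − 1/(95.62) = 0.02800, so d_i2 = 35.7 cm.
The final image is real, 35.7 cm to the right of lens 2 (overall magnification ≈ -0.065).

35.7 cm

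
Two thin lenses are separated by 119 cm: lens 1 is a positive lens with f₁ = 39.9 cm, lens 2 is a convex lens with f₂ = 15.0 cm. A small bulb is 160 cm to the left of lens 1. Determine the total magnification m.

Lens 1: 1/d_i1 = 1/(39.9) − 1/(160) = 0.01881, so d_i1 = 53.16 cm; m₁ = −d_i1/d_o1 = -0.3322.
d_o2 = 119 − (53.16) = 65.84 cm.
Lens 2: 1/d_i2 = 1/(15.0) − 1/(65.84) = 0.05148, so d_i2 = 19.43 cm; m₂ = −d_i2/d_o2 = -0.2950.
m = m₁·m₂ = (-0.3322)(-0.2950) = +0.0980.

m = +0.0980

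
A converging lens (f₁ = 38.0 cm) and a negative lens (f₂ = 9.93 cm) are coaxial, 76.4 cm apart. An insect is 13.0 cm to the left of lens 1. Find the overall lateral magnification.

Lens 1: 1/d_i1 = 1/(38.0) − 1/(13.0) = -0.05061, so d_i1 = -19.76 cm; m₁ = −d_i1/d_o1 = +1.520.
d_o2 = 76.4 − (-19.76) = 96.16 cm.
f₂ = −9.93 cm (diverging).
Lens 2: 1/d_i2 = 1/(-9.93) − 1/(96.16) = -0.1111, so d_i2 = -9.001 cm; m₂ = −d_i2/d_o2 = +0.09360.
m = m₁·m₂ = (+1.520)(+0.09360) = +0.142.

m = +0.142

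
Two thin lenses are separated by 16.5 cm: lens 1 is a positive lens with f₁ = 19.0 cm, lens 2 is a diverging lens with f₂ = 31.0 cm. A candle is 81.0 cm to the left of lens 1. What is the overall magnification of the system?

m = -0.419

Lens 1: 1/d_i1 = 1/(19.0) − 1/(81.0) = 0.04029, so d_i1 = 24.82 cm; m₁ = −d_i1/d_o1 = -0.3064.
d_o2 = 16.5 − (24.82) = -8.320 cm (virtual object).
f₂ = −31.0 cm (diverging).
Lens 2: 1/d_i2 = 1/(-31.0) − 1/(-8.320) = 0.08793, so d_i2 = 11.37 cm; m₂ = −d_i2/d_o2 = +1.367.
m = m₁·m₂ = (-0.3064)(+1.367) = -0.419.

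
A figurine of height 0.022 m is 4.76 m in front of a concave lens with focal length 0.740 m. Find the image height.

0.00296 m

For a concave lens, f = -0.740 m.
1/d_i = 1/f − 1/d_o = 1/(-0.7400) − 1/(4.76) = -1.561, so d_i = -0.6404 m.
m = −d_i/d_o = +0.1345.
|h_i| = |m|·h_o = 0.1345 × 0.022 = 0.00296 m. The image is virtual, upright and reduced, on the same side as the object.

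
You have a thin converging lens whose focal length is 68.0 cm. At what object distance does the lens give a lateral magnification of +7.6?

59.1 cm

m = −d_i/d_o ⇒ d_i = −m·d_o.
1/f = 1/d_o + 1/d_i = 1/d_o − 1/(m·d_o) = (1 − 1/m)/d_o, so d_o = f(1 − 1/m) = (68.00)(1 − 1/(+7.6)) = 59.1 cm.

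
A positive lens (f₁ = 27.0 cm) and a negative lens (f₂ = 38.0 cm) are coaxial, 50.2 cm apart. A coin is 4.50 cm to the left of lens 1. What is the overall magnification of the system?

m = +0.487

Lens 1: 1/d_i1 = 1/(27.0) − 1/(4.50) = -0.1852, so d_i1 = -5.400 cm; m₁ = −d_i1/d_o1 = +1.200.
d_o2 = 50.2 − (-5.400) = 55.60 cm.
f₂ = −38.0 cm (diverging).
Lens 2: 1/d_i2 = 1/(-38.0) − 1/(55.60) = -0.04430, so d_i2 = -22.57 cm; m₂ = −d_i2/d_o2 = +0.4060.
m = m₁·m₂ = (+1.200)(+0.4060) = +0.487.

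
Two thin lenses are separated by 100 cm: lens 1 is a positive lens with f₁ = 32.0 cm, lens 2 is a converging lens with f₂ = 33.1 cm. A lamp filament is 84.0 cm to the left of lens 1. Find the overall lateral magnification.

Lens 1: 1/d_i1 = 1/(32.0) − 1/(84.0) = 0.01935, so d_i1 = 51.69 cm; m₁ = −d_i1/d_o1 = -0.6154.
d_o2 = 100 − (51.69) = 48.31 cm.
Lens 2: 1/d_i2 = 1/(33.1) − 1/(48.31) = 0.009512, so d_i2 = 105.1 cm; m₂ = −d_i2/d_o2 = -2.176.
m = m₁·m₂ = (-0.6154)(-2.176) = +1.34.

m = +1.34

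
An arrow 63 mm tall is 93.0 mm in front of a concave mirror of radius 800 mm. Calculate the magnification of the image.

f = R/2 = 800/2 = 400.0 mm.
1/d_i = 1/f − 1/d_o = 1/(400.0) − 1/(93.0) = -0.008253, so d_i = -121.2 mm.
m = −d_i/d_o = −(-121.2)/(93.0) = +1.30.
The image is virtual, upright and enlarged, behind the mirror.

m = +1.30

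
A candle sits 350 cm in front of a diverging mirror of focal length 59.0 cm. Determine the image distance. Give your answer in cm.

For a diverging mirror, f = -59.0 cm.
Mirror equation: 1/d_i = 1/f − 1/d_o = 1/(-59.00) − 1/(350) = -0.01695 − 0.002857 = -0.01981, so d_i = -50.5 cm.
The image is virtual, upright and reduced, behind the mirror.

50.5 cm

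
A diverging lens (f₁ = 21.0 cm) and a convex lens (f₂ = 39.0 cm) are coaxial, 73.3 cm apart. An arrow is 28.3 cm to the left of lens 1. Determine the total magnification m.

m = -0.358

f₁ = −21.0 cm (diverging).
Lens 1: 1/d_i1 = 1/(-21.0) − 1/(28.3) = -0.08295, so d_i1 = -12.05 cm; m₁ = −d_i1/d_o1 = +0.4258.
d_o2 = 73.3 − (-12.05) = 85.35 cm.
Lens 2: 1/d_i2 = 1/(39.0) − 1/(85.35) = 0.01392, so d_i2 = 71.82 cm; m₂ = −d_i2/d_o2 = -0.8414.
m = m₁·m₂ = (+0.4258)(-0.8414) = -0.358.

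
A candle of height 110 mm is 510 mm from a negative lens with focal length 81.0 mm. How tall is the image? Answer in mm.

For a negative lens, f = -81.0 mm.
1/d_i = 1/f − 1/d_o = 1/(-81.00) − 1/(510) = -0.01431, so d_i = -69.90 mm.
m = −d_i/d_o = +0.1371.
|h_i| = |m|·h_o = 0.1371 × 110 = 15.1 mm. The image is virtual, upright and reduced, on the same side as the object.

15.1 mm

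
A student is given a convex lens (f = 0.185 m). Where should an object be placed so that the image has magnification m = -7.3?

m = −d_i/d_o ⇒ d_i = −m·d_o.
1/f = 1/d_o + 1/d_i = 1/d_o − 1/(m·d_o) = (1 − 1/m)/d_o, so d_o = f(1 − 1/m) = (0.1850)(1 − 1/(-7.3)) = 0.210 m.

0.210 m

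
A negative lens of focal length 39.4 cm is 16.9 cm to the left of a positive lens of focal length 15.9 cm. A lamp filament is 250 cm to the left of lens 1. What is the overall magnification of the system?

m = -0.0618

f₁ = −39.4 cm (diverging).
Lens 1: 1/d_i1 = 1/(-39.4) − 1/(250) = -0.02938, so d_i1 = -34.04 cm; m₁ = −d_i1/d_o1 = +0.1362.
d_o2 = 16.9 − (-34.04) = 50.94 cm.
Lens 2: 1/d_i2 = 1/(15.9) − 1/(50.94) = 0.04326, so d_i2 = 23.11 cm; m₂ = −d_i2/d_o2 = -0.4538.
m = m₁·m₂ = (+0.1362)(-0.4538) = -0.0618.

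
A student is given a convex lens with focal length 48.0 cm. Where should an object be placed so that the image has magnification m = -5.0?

57.6 cm

m = −d_i/d_o ⇒ d_i = −m·d_o.
1/f = 1/d_o + 1/d_i = 1/d_o − 1/(m·d_o) = (1 − 1/m)/d_o, so d_o = f(1 − 1/m) = (48.00)(1 − 1/(-5.0)) = 57.6 cm.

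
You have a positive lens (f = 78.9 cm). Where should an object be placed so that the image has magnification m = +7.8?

m = −d_i/d_o ⇒ d_i = −m·d_o.
1/f = 1/d_o + 1/d_i = 1/d_o − 1/(m·d_o) = (1 − 1/m)/d_o, so d_o = f(1 − 1/m) = (78.90)(1 − 1/(+7.8)) = 68.8 cm.

68.8 cm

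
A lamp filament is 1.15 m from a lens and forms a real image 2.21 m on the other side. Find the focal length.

f = 0.756 m (converging)

Real image ⇒ d_i = +2.21 m.
1/f = 1/d_o + 1/d_i = 1/(1.15) + 1/(2.21) = 1.322, so f = 0.756 m.
Since f is positive, the lens is converging.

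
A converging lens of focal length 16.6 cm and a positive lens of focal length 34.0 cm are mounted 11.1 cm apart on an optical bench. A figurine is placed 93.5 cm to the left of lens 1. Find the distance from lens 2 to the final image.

Lens 1: 1/d_i1 = 1/f₁ − 1/d_o1 = 1/(16.6) − 1/(93.5) = 0.04955, so d_i1 = 20.18 cm.
The intermediate image is 20.18 cm to the right of lens 1, which lies 9.080 cm to the right of lens 2 — a virtual object — so d_o2 = −9.080 cm.
Lens 2: 1/d_i2 = 1/f₂ − 1/d_o2 = 1/(34.0) − 1/(-9.080) = 0.1395, so d_i2 = 7.17 cm.
The final image is real, 7.17 cm to the right of lens 2 (overall magnification ≈ -0.17).

7.17 cm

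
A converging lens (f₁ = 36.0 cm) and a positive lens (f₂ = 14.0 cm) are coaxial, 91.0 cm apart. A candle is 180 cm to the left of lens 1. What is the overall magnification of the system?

Lens 1: 1/d_i1 = 1/(36.0) − 1/(180) = 0.02222, so d_i1 = 45.00 cm; m₁ = −d_i1/d_o1 = -0.2500.
d_o2 = 91.0 − (45.00) = 46.00 cm.
Lens 2: 1/d_i2 = 1/(14.0) − 1/(46.00) = 0.04969, so d_i2 = 20.12 cm; m₂ = −d_i2/d_o2 = -0.4375.
m = m₁·m₂ = (-0.2500)(-0.4375) = +0.109.

m = +0.109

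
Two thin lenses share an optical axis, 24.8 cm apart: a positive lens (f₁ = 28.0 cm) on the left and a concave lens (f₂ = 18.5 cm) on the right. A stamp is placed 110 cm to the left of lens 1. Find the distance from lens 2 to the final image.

41.1 cm

Lens 1: 1/d_i1 = 1/f₁ − 1/d_o1 = 1/(28.0) − 1/(110) = 0.02662, so d_i1 = 37.56 cm.
The intermediate image is 37.56 cm to the right of lens 1, which lies 12.76 cm to the right of lens 2 — a virtual object — so d_o2 = −12.76 cm.
Lens 2 is diverging, so f₂ = −18.5 cm.
Lens 2: 1/d_i2 = 1/f₂ − 1/d_o2 = 1/(-18.5) − 1/(-12.76) = 0.02432, so d_i2 = 41.1 cm.
The final image is real, 41.1 cm to the right of lens 2 (overall magnification ≈ -1.1).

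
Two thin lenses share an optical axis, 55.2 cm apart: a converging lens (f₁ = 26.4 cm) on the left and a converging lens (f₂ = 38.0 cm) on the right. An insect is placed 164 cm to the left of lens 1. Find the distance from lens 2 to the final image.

Lens 1: 1/d_i1 = 1/f₁ − 1/d_o1 = 1/(26.4) − 1/(164) = 0.03178, so d_i1 = 31.47 cm.
The intermediate image is 31.47 cm to the right of lens 1, which is 55.2 − (31.47) = 23.73 cm to the left of lens 2, so d_o2 = +23.73 cm.
Lens 2: 1/d_i2 = 1/f₂ − 1/d_o2 = 1/(38.0) − 1/(23.73) = -0.01582, so d_i2 = -63.2 cm.
The final image is virtual, 63.2 cm to the left of lens 2 (overall magnification ≈ -0.51).

63.2 cm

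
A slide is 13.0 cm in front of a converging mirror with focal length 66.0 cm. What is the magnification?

m = +1.25

1/d_i = 1/f − 1/d_o = 1/(66.00) − 1/(13.0) = -0.06177, so d_i = -16.19 cm.
m = −d_i/d_o = −(-16.19)/(13.0) = +1.25.
The image is virtual, upright and enlarged, behind the mirror.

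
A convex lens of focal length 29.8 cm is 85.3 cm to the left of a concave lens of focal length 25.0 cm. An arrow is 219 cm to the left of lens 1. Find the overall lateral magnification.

Lens 1: 1/d_i1 = 1/(29.8) − 1/(219) = 0.02899, so d_i1 = 34.49 cm; m₁ = −d_i1/d_o1 = -0.1575.
d_o2 = 85.3 − (34.49) = 50.81 cm.
f₂ = −25.0 cm (diverging).
Lens 2: 1/d_i2 = 1/(-25.0) − 1/(50.81) = -0.05968, so d_i2 = -16.76 cm; m₂ = −d_i2/d_o2 = +0.3298.
m = m₁·m₂ = (-0.1575)(+0.3298) = -0.0519.

m = -0.0519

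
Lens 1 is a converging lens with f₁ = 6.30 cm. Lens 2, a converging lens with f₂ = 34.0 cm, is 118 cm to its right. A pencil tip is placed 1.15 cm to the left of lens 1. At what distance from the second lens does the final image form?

Lens 1: 1/d_i1 = 1/f₁ − 1/d_o1 = 1/(6.30) − 1/(1.15) = -0.7108, so d_i1 = -1.407 cm.
The intermediate image is 1.407 cm to the left of lens 1 (virtual), which is 118 − (-1.407) = 119.4 cm to the left of lens 2, so d_o2 = +119.4 cm.
Lens 2: 1/d_i2 = 1/f₂ − 1/d_o2 = 1/(34.0) − 1/(119.4) = 0.02104, so d_i2 = 47.5 cm.
The final image is real, 47.5 cm to the right of lens 2 (overall magnification ≈ -0.49).

47.5 cm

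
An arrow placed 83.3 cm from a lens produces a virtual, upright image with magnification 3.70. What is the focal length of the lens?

m = −d_i/d_o ⇒ d_i = −m·d_o = −(+3.70)·(83.3) = -308.2 cm.
1/f = 1/d_o + 1/d_i = 1/(83.3) + 1/(-308.2) = 0.008760, so f = 114 cm.
Since f is positive, the lens is converging.

f = 114 cm (converging)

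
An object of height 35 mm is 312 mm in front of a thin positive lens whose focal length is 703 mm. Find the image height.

62.9 mm

1/d_i = 1/f − 1/d_o = 1/(703.0) − 1/(312) = -0.001783, so d_i = -561.0 mm.
m = −d_i/d_o = +1.798.
|h_i| = |m|·h_o = 1.798 × 35 = 62.9 mm. The image is virtual, upright and enlarged, on the same side as the object.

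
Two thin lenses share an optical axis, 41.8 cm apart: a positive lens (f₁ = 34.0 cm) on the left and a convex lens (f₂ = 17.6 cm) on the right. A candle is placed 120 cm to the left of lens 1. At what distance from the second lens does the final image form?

Lens 1: 1/d_i1 = 1/f₁ − 1/d_o1 = 1/(34.0) − 1/(120) = 0.02108, so d_i1 = 47.44 cm.
The intermediate image is 47.44 cm to the right of lens 1, which lies 5.640 cm to the right of lens 2 — a virtual object — so d_o2 = −5.640 cm.
Lens 2: 1/d_i2 = 1/f₂ − 1/d_o2 = 1/(17.6) − 1/(-5.640) = 0.2341, so d_i2 = 4.27 cm.
The final image is real, 4.27 cm to the right of lens 2 (overall magnification ≈ -0.30).

4.27 cm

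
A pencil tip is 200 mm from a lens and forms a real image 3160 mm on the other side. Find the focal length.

f = 188 mm (converging)

Real image ⇒ d_i = +3160 mm.
1/f = 1/d_o + 1/d_i = 1/(200) + 1/(3160) = 0.005316, so f = 188 mm.
Since f is positive, the lens is converging.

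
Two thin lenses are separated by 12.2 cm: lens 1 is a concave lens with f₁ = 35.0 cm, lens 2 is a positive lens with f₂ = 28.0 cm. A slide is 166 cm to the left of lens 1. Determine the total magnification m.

f₁ = −35.0 cm (diverging).
Lens 1: 1/d_i1 = 1/(-35.0) − 1/(166) = -0.03460, so d_i1 = -28.91 cm; m₁ = −d_i1/d_o1 = +0.1742.
d_o2 = 12.2 − (-28.91) = 41.11 cm.
Lens 2: 1/d_i2 = 1/(28.0) − 1/(41.11) = 0.01139, so d_i2 = 87.80 cm; m₂ = −d_i2/d_o2 = -2.136.
m = m₁·m₂ = (+0.1742)(-2.136) = -0.372.

m = -0.372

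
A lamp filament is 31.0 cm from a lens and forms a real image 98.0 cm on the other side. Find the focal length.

Real image ⇒ d_i = +98.0 cm.
1/f = 1/d_o + 1/d_i = 1/(31.0) + 1/(98.0) = 0.04246, so f = 23.6 cm.
Since f is positive, the lens is converging.

f = 23.6 cm (converging)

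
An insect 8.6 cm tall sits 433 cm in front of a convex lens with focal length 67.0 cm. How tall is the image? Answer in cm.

1/d_i = 1/f − 1/d_o = 1/(67.00) − 1/(433) = 0.01262, so d_i = 79.27 cm.
m = −d_i/d_o = -0.1831.
|h_i| = |m|·h_o = 0.1831 × 8.6 = 1.57 cm. The image is real, inverted and reduced, on the far side of the lens.

1.57 cm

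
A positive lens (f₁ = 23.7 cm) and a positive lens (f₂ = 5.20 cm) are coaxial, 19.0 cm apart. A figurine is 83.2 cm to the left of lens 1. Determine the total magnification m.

m = -0.107

Lens 1: 1/d_i1 = 1/(23.7) − 1/(83.2) = 0.03017, so d_i1 = 33.14 cm; m₁ = −d_i1/d_o1 = -0.3983.
d_o2 = 19.0 − (33.14) = -14.14 cm (virtual object).
Lens 2: 1/d_i2 = 1/(5.20) − 1/(-14.14) = 0.2630, so d_i2 = 3.802 cm; m₂ = −d_i2/d_o2 = +0.2689.
m = m₁·m₂ = (-0.3983)(+0.2689) = -0.107.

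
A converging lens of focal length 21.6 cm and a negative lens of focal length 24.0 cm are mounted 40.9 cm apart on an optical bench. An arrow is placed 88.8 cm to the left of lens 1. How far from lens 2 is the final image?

Lens 1: 1/d_i1 = 1/f₁ − 1/d_o1 = 1/(21.6) − 1/(88.8) = 0.03504, so d_i1 = 28.54 cm.
The intermediate image is 28.54 cm to the right of lens 1, which is 40.9 − (28.54) = 12.36 cm to the left of lens 2, so d_o2 = +12.36 cm.
Lens 2 is diverging, so f₂ = −24.0 cm.
Lens 2: 1/d_i2 = 1/f₂ − 1/d_o2 = 1/(-24.0) − 1/(12.36) = -0.1226, so d_i2 = -8.16 cm.
The final image is virtual, 8.16 cm to the left of lens 2 (overall magnification ≈ -0.21).

8.16 cm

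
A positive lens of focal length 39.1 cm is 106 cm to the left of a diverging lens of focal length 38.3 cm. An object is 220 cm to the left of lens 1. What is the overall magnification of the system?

m = -0.0856

Lens 1: 1/d_i1 = 1/(39.1) − 1/(220) = 0.02103, so d_i1 = 47.55 cm; m₁ = −d_i1/d_o1 = -0.2161.
d_o2 = 106 − (47.55) = 58.45 cm.
f₂ = −38.3 cm (diverging).
Lens 2: 1/d_i2 = 1/(-38.3) − 1/(58.45) = -0.04322, so d_i2 = -23.14 cm; m₂ = −d_i2/d_o2 = +0.3959.
m = m₁·m₂ = (-0.2161)(+0.3959) = -0.0856.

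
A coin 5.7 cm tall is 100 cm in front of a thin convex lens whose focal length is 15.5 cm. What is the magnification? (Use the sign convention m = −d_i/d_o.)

m = -0.183

1/d_i = 1/f − 1/d_o = 1/(15.50) − 1/(100) = 0.05452, so d_i = 18.34 cm.
m = −d_i/d_o = −(18.34)/(100) = -0.183.
The image is real, inverted and reduced, on the far side of the lens.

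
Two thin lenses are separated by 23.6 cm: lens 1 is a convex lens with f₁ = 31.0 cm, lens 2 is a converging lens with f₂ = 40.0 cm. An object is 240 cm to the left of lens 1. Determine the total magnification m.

m = -0.114

Lens 1: 1/d_i1 = 1/(31.0) − 1/(240) = 0.02809, so d_i1 = 35.60 cm; m₁ = −d_i1/d_o1 = -0.1483.
d_o2 = 23.6 − (35.60) = -12.00 cm (virtual object).
Lens 2: 1/d_i2 = 1/(40.0) − 1/(-12.00) = 0.1083, so d_i2 = 9.231 cm; m₂ = −d_i2/d_o2 = +0.7692.
m = m₁·m₂ = (-0.1483)(+0.7692) = -0.114.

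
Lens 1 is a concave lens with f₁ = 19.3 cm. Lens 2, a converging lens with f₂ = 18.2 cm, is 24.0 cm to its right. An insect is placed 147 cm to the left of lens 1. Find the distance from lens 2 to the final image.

32.7 cm

Lens 1 is diverging, so f₁ = −19.3 cm.
Lens 1: 1/d_i1 = 1/f₁ − 1/d_o1 = 1/(-19.3) − 1/(147) = -0.05862, so d_i1 = -17.06 cm.
The intermediate image is 17.06 cm to the left of lens 1 (virtual), which is 24.0 − (-17.06) = 41.06 cm to the left of lens 2, so d_o2 = +41.06 cm.
Lens 2: 1/d_i2 = 1/f₂ − 1/d_o2 = 1/(18.2) − 1/(41.06) = 0.03059, so d_i2 = 32.7 cm.
The final image is real, 32.7 cm to the right of lens 2 (overall magnification ≈ -0.092).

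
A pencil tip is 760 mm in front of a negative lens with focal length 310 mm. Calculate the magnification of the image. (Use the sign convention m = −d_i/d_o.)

For a negative lens, f = -310 mm.
1/d_i = 1/f − 1/d_o = 1/(-310.0) − 1/(760) = -0.004542, so d_i = -220.2 mm.
m = −d_i/d_o = −(-220.2)/(760) = +0.290.
The image is virtual, upright and reduced, on the same side as the object.

m = +0.290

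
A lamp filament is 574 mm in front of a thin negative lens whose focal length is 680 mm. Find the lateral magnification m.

For a negative lens, f = -680 mm.
1/d_i = 1/f − 1/d_o = 1/(-680.0) − 1/(574) = -0.003213, so d_i = -311.3 mm.
m = −d_i/d_o = −(-311.3)/(574) = +0.542.
The image is virtual, upright and reduced, on the same side as the object.

m = +0.542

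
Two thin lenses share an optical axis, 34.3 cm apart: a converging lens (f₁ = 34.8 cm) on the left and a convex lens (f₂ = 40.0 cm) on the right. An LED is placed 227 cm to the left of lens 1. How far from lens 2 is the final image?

5.81 cm

Lens 1: 1/d_i1 = 1/f₁ − 1/d_o1 = 1/(34.8) − 1/(227) = 0.02433, so d_i1 = 41.10 cm.
The intermediate image is 41.10 cm to the right of lens 1, which lies 6.800 cm to the right of lens 2 — a virtual object — so d_o2 = −6.800 cm.
Lens 2: 1/d_i2 = 1/f₂ − 1/d_o2 = 1/(40.0) − 1/(-6.800) = 0.1721, so d_i2 = 5.81 cm.
The final image is real, 5.81 cm to the right of lens 2 (overall magnification ≈ -0.15).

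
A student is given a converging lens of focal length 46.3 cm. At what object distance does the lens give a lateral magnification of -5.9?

m = −d_i/d_o ⇒ d_i = −m·d_o.
1/f = 1/d_o + 1/d_i = 1/d_o − 1/(m·d_o) = (1 − 1/m)/d_o, so d_o = f(1 − 1/m) = (46.30)(1 − 1/(-5.9)) = 54.1 cm.

54.1 cm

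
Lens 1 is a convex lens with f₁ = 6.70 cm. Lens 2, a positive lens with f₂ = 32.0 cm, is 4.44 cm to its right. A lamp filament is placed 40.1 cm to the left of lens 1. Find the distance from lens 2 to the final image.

Lens 1: 1/d_i1 = 1/f₁ − 1/d_o1 = 1/(6.70) − 1/(40.1) = 0.1243, so d_i1 = 8.044 cm.
The intermediate image is 8.044 cm to the right of lens 1, which lies 3.604 cm to the right of lens 2 — a virtual object — so d_o2 = −3.604 cm.
Lens 2: 1/d_i2 = 1/f₂ − 1/d_o2 = 1/(32.0) − 1/(-3.604) = 0.3087, so d_i2 = 3.24 cm.
The final image is real, 3.24 cm to the right of lens 2 (overall magnification ≈ -0.18).

3.24 cm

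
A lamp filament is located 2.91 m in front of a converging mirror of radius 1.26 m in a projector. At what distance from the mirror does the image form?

0.804 m

f = R/2 = 1.26/2 = 0.6300 m.
Mirror equation: 1/d_i = 1/f − 1/d_o = 1/(0.6300) − 1/(2.91) = 1.587 − 0.3436 = 1.244, so d_i = 0.804 m.
The image is real, inverted and reduced, in front of the mirror.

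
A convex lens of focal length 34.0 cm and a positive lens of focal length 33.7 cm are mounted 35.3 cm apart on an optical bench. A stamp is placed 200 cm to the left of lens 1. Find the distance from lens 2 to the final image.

4.85 cm

Lens 1: 1/d_i1 = 1/f₁ − 1/d_o1 = 1/(34.0) − 1/(200) = 0.02441, so d_i1 = 40.96 cm.
The intermediate image is 40.96 cm to the right of lens 1, which lies 5.660 cm to the right of lens 2 — a virtual object — so d_o2 = −5.660 cm.
Lens 2: 1/d_i2 = 1/f₂ − 1/d_o2 = 1/(33.7) − 1/(-5.660) = 0.2064, so d_i2 = 4.85 cm.
The final image is real, 4.85 cm to the right of lens 2 (overall magnification ≈ -0.18).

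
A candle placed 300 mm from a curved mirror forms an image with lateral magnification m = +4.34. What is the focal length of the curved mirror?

m = −d_i/d_o ⇒ d_i = −m·d_o = −(+4.34)·(300) = -1302 mm.
1/f = 1/d_o + 1/d_i = 1/(300) + 1/(-1302) = 0.002565, so f = 390 mm.
Since f is positive, the curved mirror is concave.

f = 390 mm (concave)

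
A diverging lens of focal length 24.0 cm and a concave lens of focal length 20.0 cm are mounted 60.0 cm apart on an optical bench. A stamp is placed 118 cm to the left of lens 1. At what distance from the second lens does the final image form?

16.0 cm

Lens 1 is diverging, so f₁ = −24.0 cm.
Lens 1: 1/d_i1 = 1/f₁ − 1/d_o1 = 1/(-24.0) − 1/(118) = -0.05014, so d_i1 = -19.94 cm.
The intermediate image is 19.94 cm to the left of lens 1 (virtual), which is 60.0 − (-19.94) = 79.94 cm to the left of lens 2, so d_o2 = +79.94 cm.
Lens 2 is diverging, so f₂ = −20.0 cm.
Lens 2: 1/d_i2 = 1/f₂ − 1/d_o2 = 1/(-20.0) − 1/(79.94) = -0.06251, so d_i2 = -16.0 cm.
The final image is virtual, 16.0 cm to the left of lens 2 (overall magnification ≈ 0.034).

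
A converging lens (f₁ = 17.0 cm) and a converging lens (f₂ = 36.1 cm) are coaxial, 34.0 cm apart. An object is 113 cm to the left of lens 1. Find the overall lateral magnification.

m = -0.289

Lens 1: 1/d_i1 = 1/(17.0) − 1/(113) = 0.04997, so d_i1 = 20.01 cm; m₁ = −d_i1/d_o1 = -0.1771.
d_o2 = 34.0 − (20.01) = 13.99 cm.
Lens 2: 1/d_i2 = 1/(36.1) − 1/(13.99) = -0.04378, so d_i2 = -22.84 cm; m₂ = −d_i2/d_o2 = +1.633.
m = m₁·m₂ = (-0.1771)(+1.633) = -0.289.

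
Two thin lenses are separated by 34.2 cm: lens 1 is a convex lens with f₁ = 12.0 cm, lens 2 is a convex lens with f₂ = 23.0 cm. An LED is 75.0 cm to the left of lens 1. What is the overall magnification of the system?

Lens 1: 1/d_i1 = 1/(12.0) − 1/(75.0) = 0.07000, so d_i1 = 14.29 cm; m₁ = −d_i1/d_o1 = -0.1905.
d_o2 = 34.2 − (14.29) = 19.91 cm.
Lens 2: 1/d_i2 = 1/(23.0) − 1/(19.91) = -0.006748, so d_i2 = -148.2 cm; m₂ = −d_i2/d_o2 = +7.443.
m = m₁·m₂ = (-0.1905)(+7.443) = -1.42.

m = -1.42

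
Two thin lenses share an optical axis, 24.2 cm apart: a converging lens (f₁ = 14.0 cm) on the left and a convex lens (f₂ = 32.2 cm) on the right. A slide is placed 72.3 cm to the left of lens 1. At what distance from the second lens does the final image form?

8.68 cm

Lens 1: 1/d_i1 = 1/f₁ − 1/d_o1 = 1/(14.0) − 1/(72.3) = 0.05760, so d_i1 = 17.36 cm.
The intermediate image is 17.36 cm to the right of lens 1, which is 24.2 − (17.36) = 6.840 cm to the left of lens 2, so d_o2 = +6.840 cm.
Lens 2: 1/d_i2 = 1/f₂ − 1/d_o2 = 1/(32.2) − 1/(6.840) = -0.1151, so d_i2 = -8.68 cm.
The final image is virtual, 8.68 cm to the left of lens 2 (overall magnification ≈ -0.30).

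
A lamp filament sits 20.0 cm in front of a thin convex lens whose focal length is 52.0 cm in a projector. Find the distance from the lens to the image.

32.5 cm

Thin-lens equation: 1/v = 1/f − 1/u = 1/(52.00) − 1/(20.0) = 0.01923 − 0.05000 = -0.03077, so v = -32.5 cm.
The image is virtual, upright and enlarged, on the same side as the object.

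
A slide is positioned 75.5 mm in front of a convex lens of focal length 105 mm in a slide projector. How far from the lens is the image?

Thin-lens equation: 1/s_i = 1/f − 1/s_o = 1/(105.0) − 1/(75.5) = 0.009524 − 0.01325 = -0.003721, so s_i = -269 mm.
The image is virtual, upright and enlarged, on the same side as the object.

269 mm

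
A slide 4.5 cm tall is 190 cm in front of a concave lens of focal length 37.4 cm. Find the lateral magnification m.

m = +0.164

For a concave lens, f = -37.4 cm.
1/d_i = 1/f − 1/d_o = 1/(-37.40) − 1/(190) = -0.03200, so d_i = -31.25 cm.
m = −d_i/d_o = −(-31.25)/(190) = +0.164.
The image is virtual, upright and reduced, on the same side as the object.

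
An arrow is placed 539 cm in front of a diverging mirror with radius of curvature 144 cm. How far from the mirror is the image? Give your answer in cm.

63.5 cm

f = R/2 = 144/2 = 72.00 cm; for a diverging mirror, f = -72.00 cm.
Mirror equation: 1/q = 1/f − 1/p = 1/(-72.00) − 1/(539) = -0.01389 − 0.001855 = -0.01574, so q = -63.5 cm.
The image is virtual, upright and reduced, behind the mirror.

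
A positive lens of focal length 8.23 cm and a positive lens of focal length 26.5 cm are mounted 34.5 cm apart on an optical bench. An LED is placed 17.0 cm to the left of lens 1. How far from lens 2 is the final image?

61.8 cm

Lens 1: 1/d_i1 = 1/f₁ − 1/d_o1 = 1/(8.23) − 1/(17.0) = 0.06268, so d_i1 = 15.95 cm.
The intermediate image is 15.95 cm to the right of lens 1, which is 34.5 − (15.95) = 18.55 cm to the left of lens 2, so d_o2 = +18.55 cm.
Lens 2: 1/d_i2 = 1/f₂ − 1/d_o2 = 1/(26.5) − 1/(18.55) = -0.01617, so d_i2 = -61.8 cm.
The final image is virtual, 61.8 cm to the left of lens 2 (overall magnification ≈ -3.1).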